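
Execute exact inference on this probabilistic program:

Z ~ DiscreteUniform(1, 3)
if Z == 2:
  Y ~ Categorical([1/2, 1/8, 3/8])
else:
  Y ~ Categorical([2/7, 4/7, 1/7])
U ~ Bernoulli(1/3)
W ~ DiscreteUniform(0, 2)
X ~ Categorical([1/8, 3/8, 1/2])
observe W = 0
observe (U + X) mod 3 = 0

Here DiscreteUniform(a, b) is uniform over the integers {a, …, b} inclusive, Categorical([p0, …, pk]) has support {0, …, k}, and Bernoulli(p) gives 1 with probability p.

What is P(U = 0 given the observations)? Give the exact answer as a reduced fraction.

Enumerate traces; 18 have nonzero weight after conditioning:
  (Z=1, Y=0, U=0, W=0, X=0) weight 1/378
  (Z=1, Y=0, U=1, W=0, X=2) weight 1/189
  (Z=1, Y=1, U=0, W=0, X=0) weight 1/189
  (Z=1, Y=1, U=1, W=0, X=2) weight 2/189
  (Z=1, Y=2, U=0, W=0, X=0) weight 1/756
  (Z=1, Y=2, U=1, W=0, X=2) weight 1/378
  (Z=2, Y=0, U=0, W=0, X=0) weight 1/216
  (Z=2, Y=0, U=1, W=0, X=2) weight 1/108
  … 10 more
Group by U:
  weight(U=0) = 1/36
  weight(U=1) = 1/18
Total weight = 1/36 + 1/18 = 1/12
P(U=0 | obs) = 1/36 / 1/12 = 1/3
P(U=1 | obs) = 1/18 / 1/12 = 2/3

P(U = 0 | obs) = 1/3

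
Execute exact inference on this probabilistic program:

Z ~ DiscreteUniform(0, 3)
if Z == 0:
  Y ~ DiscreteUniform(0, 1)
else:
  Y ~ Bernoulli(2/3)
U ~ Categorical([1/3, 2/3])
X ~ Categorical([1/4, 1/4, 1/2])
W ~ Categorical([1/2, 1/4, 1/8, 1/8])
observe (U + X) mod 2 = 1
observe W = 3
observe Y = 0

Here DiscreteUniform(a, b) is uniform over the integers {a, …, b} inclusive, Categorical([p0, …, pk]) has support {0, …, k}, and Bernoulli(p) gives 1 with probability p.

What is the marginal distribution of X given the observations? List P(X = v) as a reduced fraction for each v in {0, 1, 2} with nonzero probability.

P(X=0) = 2/7, P(X=1) = 1/7, P(X=2) = 4/7

Enumerate traces; 12 have nonzero weight after conditioning:
  (Z=0, Y=0, U=0, X=1, W=3) weight 1/768
  (Z=0, Y=0, U=1, X=0, W=3) weight 1/384
  (Z=0, Y=0, U=1, X=2, W=3) weight 1/192
  (Z=1, Y=0, U=0, X=1, W=3) weight 1/1152
  (Z=1, Y=0, U=1, X=0, W=3) weight 1/576
  (Z=1, Y=0, U=1, X=2, W=3) weight 1/288
  (Z=2, Y=0, U=0, X=1, W=3) weight 1/1152
  (Z=2, Y=0, U=1, X=0, W=3) weight 1/576
  … 4 more
Group by X:
  weight(X=0) = 1/128
  weight(X=1) = 1/256
  weight(X=2) = 1/64
Total weight = 1/128 + 1/256 + 1/64 = 7/256
P(X=0 | obs) = 1/128 / 7/256 = 2/7
P(X=1 | obs) = 1/256 / 7/256 = 1/7
P(X=2 | obs) = 1/64 / 7/256 = 4/7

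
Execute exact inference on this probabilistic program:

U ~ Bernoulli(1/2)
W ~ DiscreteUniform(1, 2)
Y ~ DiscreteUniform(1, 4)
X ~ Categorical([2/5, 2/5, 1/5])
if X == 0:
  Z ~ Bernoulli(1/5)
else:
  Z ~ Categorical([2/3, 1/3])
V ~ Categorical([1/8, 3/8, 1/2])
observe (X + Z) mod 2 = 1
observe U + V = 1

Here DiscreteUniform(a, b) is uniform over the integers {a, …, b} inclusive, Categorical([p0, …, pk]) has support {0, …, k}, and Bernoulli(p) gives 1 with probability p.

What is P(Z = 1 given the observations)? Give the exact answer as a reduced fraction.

Enumerate traces; 48 have nonzero weight after conditioning:
  (U=0, W=1, Y=1, X=0, Z=1, V=1) weight 3/1600
  (U=0, W=1, Y=1, X=1, Z=0, V=1) weight 1/160
  (U=0, W=1, Y=1, X=2, Z=1, V=1) weight 1/640
  (U=0, W=1, Y=2, X=0, Z=1, V=1) weight 3/1600
  (U=0, W=1, Y=2, X=1, Z=0, V=1) weight 1/160
  (U=0, W=1, Y=2, X=2, Z=1, V=1) weight 1/640
  (U=0, W=1, Y=3, X=0, Z=1, V=1) weight 3/1600
  (U=0, W=1, Y=3, X=1, Z=0, V=1) weight 1/160
  … 40 more
Group by Z:
  weight(Z=0) = 1/15
  weight(Z=1) = 11/300
Total weight = 1/15 + 11/300 = 31/300
P(Z=0 | obs) = 1/15 / 31/300 = 20/31
P(Z=1 | obs) = 11/300 / 31/300 = 11/31

P(Z = 1 | obs) = 11/31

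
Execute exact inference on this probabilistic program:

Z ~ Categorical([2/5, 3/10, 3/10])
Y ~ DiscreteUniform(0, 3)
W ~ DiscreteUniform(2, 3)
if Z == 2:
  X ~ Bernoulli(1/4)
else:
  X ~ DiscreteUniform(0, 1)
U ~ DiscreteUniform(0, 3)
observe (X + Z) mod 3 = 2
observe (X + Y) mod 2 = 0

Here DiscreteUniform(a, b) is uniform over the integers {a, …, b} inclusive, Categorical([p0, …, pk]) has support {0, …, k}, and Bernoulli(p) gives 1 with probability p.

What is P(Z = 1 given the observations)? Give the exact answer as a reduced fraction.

Enumerate traces; 32 have nonzero weight after conditioning:
  (Z=1, Y=1, W=2, X=1, U=0) weight 3/640
  (Z=1, Y=1, W=2, X=1, U=1) weight 3/640
  (Z=1, Y=1, W=2, X=1, U=2) weight 3/640
  (Z=1, Y=1, W=2, X=1, U=3) weight 3/640
  (Z=1, Y=1, W=3, X=1, U=0) weight 3/640
  (Z=1, Y=1, W=3, X=1, U=1) weight 3/640
  (Z=1, Y=1, W=3, X=1, U=2) weight 3/640
  (Z=1, Y=1, W=3, X=1, U=3) weight 3/640
  (Z=2, Y=0, W=2, X=0, U=0) weight 9/1280
  … 23 more
Group by Z:
  weight(Z=1) = 3/40
  weight(Z=2) = 9/80
Total weight = 3/40 + 9/80 = 3/16
P(Z=1 | obs) = 3/40 / 3/16 = 2/5
P(Z=2 | obs) = 9/80 / 3/16 = 3/5

P(Z = 1 | obs) = 2/5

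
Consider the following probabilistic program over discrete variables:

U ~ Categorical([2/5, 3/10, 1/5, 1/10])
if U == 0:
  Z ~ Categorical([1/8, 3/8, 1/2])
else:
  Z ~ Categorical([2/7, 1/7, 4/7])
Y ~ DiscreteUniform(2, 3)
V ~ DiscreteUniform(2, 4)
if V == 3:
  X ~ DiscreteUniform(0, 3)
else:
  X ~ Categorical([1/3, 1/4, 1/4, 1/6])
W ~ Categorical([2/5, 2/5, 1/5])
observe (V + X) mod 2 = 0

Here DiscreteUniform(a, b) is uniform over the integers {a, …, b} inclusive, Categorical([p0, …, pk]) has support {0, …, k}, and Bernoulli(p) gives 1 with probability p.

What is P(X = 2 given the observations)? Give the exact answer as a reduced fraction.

Enumerate traces; 432 have nonzero weight after conditioning:
  (U=0, Z=0, Y=2, V=2, X=0, W=0) weight 1/900
  (U=0, Z=0, Y=2, V=2, X=0, W=1) weight 1/900
  (U=0, Z=0, Y=2, V=2, X=0, W=2) weight 1/1800
  (U=0, Z=0, Y=2, V=2, X=2, W=0) weight 1/1200
  (U=0, Z=0, Y=2, V=2, X=2, W=1) weight 1/1200
  (U=0, Z=0, Y=2, V=2, X=2, W=2) weight 1/2400
  (U=0, Z=0, Y=2, V=3, X=1, W=0) weight 1/1200
  (U=0, Z=0, Y=2, V=3, X=1, W=1) weight 1/1200
  (U=0, Z=0, Y=2, V=3, X=3, W=0) weight 1/1200
  … 423 more
Group by X:
  weight(X=0) = 2/9
  weight(X=1) = 1/12
  weight(X=2) = 1/6
  weight(X=3) = 1/12
Total weight = 2/9 + 1/12 + 1/6 + 1/12 = 5/9
P(X=0 | obs) = 2/9 / 5/9 = 2/5
P(X=1 | obs) = 1/12 / 5/9 = 3/20
P(X=2 | obs) = 1/6 / 5/9 = 3/10
P(X=3 | obs) = 1/12 / 5/9 = 3/20

P(X = 2 | obs) = 3/10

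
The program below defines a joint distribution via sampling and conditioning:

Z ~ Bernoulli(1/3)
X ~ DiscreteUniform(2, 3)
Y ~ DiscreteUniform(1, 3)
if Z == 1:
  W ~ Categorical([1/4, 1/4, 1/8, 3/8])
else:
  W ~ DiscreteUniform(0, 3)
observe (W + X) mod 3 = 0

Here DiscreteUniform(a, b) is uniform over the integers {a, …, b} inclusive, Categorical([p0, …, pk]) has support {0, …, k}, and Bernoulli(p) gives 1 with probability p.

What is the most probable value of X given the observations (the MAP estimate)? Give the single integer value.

argmax_v P(X = v | obs) = 3

Enumerate traces; 18 have nonzero weight after conditioning:
  (Z=0, X=2, Y=1, W=1) weight 1/36
  (Z=0, X=2, Y=2, W=1) weight 1/36
  (Z=0, X=2, Y=3, W=1) weight 1/36
  (Z=0, X=3, Y=1, W=0) weight 1/36
  (Z=0, X=3, Y=1, W=3) weight 1/36
  (Z=0, X=3, Y=2, W=0) weight 1/36
  (Z=0, X=3, Y=2, W=3) weight 1/36
  (Z=0, X=3, Y=3, W=0) weight 1/36
  … 10 more
Group by X:
  weight(X=2) = 1/8
  weight(X=3) = 13/48
Total weight = 1/8 + 13/48 = 19/48
P(X=2 | obs) = 1/8 / 19/48 = 6/19
P(X=3 | obs) = 13/48 / 19/48 = 13/19
argmax = 3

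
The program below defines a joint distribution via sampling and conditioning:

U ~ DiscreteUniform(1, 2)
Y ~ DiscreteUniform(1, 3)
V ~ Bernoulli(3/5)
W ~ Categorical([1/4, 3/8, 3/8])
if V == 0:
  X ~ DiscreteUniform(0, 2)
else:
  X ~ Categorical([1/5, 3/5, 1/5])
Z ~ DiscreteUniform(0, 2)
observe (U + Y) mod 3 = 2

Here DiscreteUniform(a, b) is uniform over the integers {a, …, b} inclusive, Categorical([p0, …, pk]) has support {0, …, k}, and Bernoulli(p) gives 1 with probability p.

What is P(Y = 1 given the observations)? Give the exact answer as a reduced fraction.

Enumerate traces; 108 have nonzero weight after conditioning:
  (U=1, Y=1, V=0, W=0, X=0, Z=0) weight 1/540
  (U=1, Y=1, V=0, W=0, X=0, Z=1) weight 1/540
  (U=1, Y=1, V=0, W=0, X=0, Z=2) weight 1/540
  (U=1, Y=1, V=0, W=0, X=1, Z=0) weight 1/540
  (U=1, Y=1, V=0, W=0, X=1, Z=1) weight 1/540
  (U=1, Y=1, V=0, W=0, X=1, Z=2) weight 1/540
  (U=1, Y=1, V=0, W=0, X=2, Z=0) weight 1/540
  (U=1, Y=1, V=0, W=0, X=2, Z=1) weight 1/540
  (U=2, Y=3, V=0, W=0, X=0, Z=0) weight 1/540
  … 99 more
Group by Y:
  weight(Y=1) = 1/6
  weight(Y=3) = 1/6
Total weight = 1/6 + 1/6 = 1/3
P(Y=1 | obs) = 1/6 / 1/3 = 1/2
P(Y=3 | obs) = 1/6 / 1/3 = 1/2

P(Y = 1 | obs) = 1/2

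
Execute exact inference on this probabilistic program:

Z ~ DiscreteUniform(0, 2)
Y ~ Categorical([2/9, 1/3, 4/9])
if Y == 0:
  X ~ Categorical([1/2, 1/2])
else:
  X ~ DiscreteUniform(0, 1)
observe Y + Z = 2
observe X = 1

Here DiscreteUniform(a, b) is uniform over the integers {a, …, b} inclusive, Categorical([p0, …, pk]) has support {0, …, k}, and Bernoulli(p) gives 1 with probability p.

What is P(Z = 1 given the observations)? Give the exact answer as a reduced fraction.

Enumerate traces; 3 have nonzero weight after conditioning:
  (Z=0, Y=2, X=1) weight 2/27
  (Z=1, Y=1, X=1) weight 1/18
  (Z=2, Y=0, X=1) weight 1/27
Group by Z:
  weight(Z=0) = 2/27
  weight(Z=1) = 1/18
  weight(Z=2) = 1/27
Total weight = 2/27 + 1/18 + 1/27 = 1/6
P(Z=0 | obs) = 2/27 / 1/6 = 4/9
P(Z=1 | obs) = 1/18 / 1/6 = 1/3
P(Z=2 | obs) = 1/27 / 1/6 = 2/9

P(Z = 1 | obs) = 1/3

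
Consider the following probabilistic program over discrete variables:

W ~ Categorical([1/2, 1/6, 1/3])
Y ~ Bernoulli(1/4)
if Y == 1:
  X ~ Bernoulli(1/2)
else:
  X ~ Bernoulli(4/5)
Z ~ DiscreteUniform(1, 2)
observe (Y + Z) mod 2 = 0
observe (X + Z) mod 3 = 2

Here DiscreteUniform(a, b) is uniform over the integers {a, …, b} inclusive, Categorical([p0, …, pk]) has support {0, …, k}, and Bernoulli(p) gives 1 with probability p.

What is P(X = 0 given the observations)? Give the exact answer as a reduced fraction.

P(X = 0 | obs) = 6/11

Enumerate traces; 6 have nonzero weight after conditioning:
  (W=0, Y=0, X=0, Z=2) weight 3/80
  (W=0, Y=1, X=1, Z=1) weight 1/32
  (W=1, Y=0, X=0, Z=2) weight 1/80
  (W=1, Y=1, X=1, Z=1) weight 1/96
  (W=2, Y=0, X=0, Z=2) weight 1/40
  (W=2, Y=1, X=1, Z=1) weight 1/48
Group by X:
  weight(X=0) = 3/40
  weight(X=1) = 1/16
Total weight = 3/40 + 1/16 = 11/80
P(X=0 | obs) = 3/40 / 11/80 = 6/11
P(X=1 | obs) = 1/16 / 11/80 = 5/11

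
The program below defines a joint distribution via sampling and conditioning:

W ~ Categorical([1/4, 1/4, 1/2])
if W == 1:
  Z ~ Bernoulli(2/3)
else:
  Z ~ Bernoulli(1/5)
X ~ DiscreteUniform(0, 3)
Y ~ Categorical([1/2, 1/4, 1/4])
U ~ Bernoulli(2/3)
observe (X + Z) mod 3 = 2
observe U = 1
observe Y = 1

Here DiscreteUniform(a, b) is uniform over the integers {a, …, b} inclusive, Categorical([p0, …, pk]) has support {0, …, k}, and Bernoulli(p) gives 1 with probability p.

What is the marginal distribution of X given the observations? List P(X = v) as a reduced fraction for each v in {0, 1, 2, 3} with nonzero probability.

Enumerate traces; 6 have nonzero weight after conditioning:
  (W=0, Z=0, X=2, Y=1, U=1) weight 1/120
  (W=0, Z=1, X=1, Y=1, U=1) weight 1/480
  (W=1, Z=0, X=2, Y=1, U=1) weight 1/288
  (W=1, Z=1, X=1, Y=1, U=1) weight 1/144
  (W=2, Z=0, X=2, Y=1, U=1) weight 1/60
  (W=2, Z=1, X=1, Y=1, U=1) weight 1/240
Group by X:
  weight(X=1) = 19/1440
  weight(X=2) = 41/1440
Total weight = 19/1440 + 41/1440 = 1/24
P(X=1 | obs) = 19/1440 / 1/24 = 19/60
P(X=2 | obs) = 41/1440 / 1/24 = 41/60

P(X=1) = 19/60, P(X=2) = 41/60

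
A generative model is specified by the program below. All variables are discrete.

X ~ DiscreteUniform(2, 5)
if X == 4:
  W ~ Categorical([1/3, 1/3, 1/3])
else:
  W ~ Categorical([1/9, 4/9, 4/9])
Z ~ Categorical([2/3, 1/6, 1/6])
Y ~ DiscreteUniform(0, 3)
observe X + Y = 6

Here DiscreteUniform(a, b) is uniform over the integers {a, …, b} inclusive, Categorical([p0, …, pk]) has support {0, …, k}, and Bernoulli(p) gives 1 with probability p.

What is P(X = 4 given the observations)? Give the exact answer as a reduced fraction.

Enumerate traces; 27 have nonzero weight after conditioning:
  (X=3, W=0, Z=0, Y=3) weight 1/216
  (X=3, W=0, Z=1, Y=3) weight 1/864
  (X=3, W=0, Z=2, Y=3) weight 1/864
  (X=3, W=1, Z=0, Y=3) weight 1/54
  (X=3, W=1, Z=1, Y=3) weight 1/216
  (X=3, W=1, Z=2, Y=3) weight 1/216
  (X=3, W=2, Z=0, Y=3) weight 1/54
  (X=3, W=2, Z=1, Y=3) weight 1/216
  (X=4, W=0, Z=0, Y=2) weight 1/72
  (X=5, W=0, Z=0, Y=1) weight 1/216
  … 17 more
Group by X:
  weight(X=3) = 1/16
  weight(X=4) = 1/16
  weight(X=5) = 1/16
Total weight = 1/16 + 1/16 + 1/16 = 3/16
P(X=3 | obs) = 1/16 / 3/16 = 1/3
P(X=4 | obs) = 1/16 / 3/16 = 1/3
P(X=5 | obs) = 1/16 / 3/16 = 1/3

P(X = 4 | obs) = 1/3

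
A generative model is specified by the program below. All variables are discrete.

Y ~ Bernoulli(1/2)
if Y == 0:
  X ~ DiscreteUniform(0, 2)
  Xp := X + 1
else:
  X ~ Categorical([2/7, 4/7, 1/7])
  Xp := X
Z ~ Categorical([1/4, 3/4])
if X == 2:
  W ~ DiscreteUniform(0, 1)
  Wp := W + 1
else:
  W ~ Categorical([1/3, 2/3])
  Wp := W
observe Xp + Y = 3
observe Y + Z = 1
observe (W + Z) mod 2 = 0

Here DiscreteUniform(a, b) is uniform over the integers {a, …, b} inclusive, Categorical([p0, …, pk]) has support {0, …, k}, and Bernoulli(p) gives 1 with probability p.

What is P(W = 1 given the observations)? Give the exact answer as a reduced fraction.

Enumerate traces; 2 have nonzero weight after conditioning:
  (Y=0, X=2, Z=1, W=1) weight 1/16
  (Y=1, X=2, Z=0, W=0) weight 1/112
Group by W:
  weight(W=0) = 1/112
  weight(W=1) = 1/16
Total weight = 1/112 + 1/16 = 1/14
P(W=0 | obs) = 1/112 / 1/14 = 1/8
P(W=1 | obs) = 1/16 / 1/14 = 7/8

P(W = 1 | obs) = 7/8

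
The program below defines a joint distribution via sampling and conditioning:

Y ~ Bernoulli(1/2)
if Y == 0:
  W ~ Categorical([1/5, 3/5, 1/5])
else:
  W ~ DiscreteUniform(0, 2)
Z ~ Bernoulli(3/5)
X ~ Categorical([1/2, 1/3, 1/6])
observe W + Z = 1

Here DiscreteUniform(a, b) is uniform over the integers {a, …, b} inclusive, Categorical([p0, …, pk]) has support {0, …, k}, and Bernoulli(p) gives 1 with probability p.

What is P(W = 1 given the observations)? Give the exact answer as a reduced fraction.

P(W = 1 | obs) = 7/13

Enumerate traces; 12 have nonzero weight after conditioning:
  (Y=0, W=0, Z=1, X=0) weight 3/100
  (Y=0, W=0, Z=1, X=1) weight 1/50
  (Y=0, W=0, Z=1, X=2) weight 1/100
  (Y=0, W=1, Z=0, X=0) weight 3/50
  (Y=0, W=1, Z=0, X=1) weight 1/25
  (Y=0, W=1, Z=0, X=2) weight 1/50
  (Y=1, W=0, Z=1, X=0) weight 1/20
  (Y=1, W=0, Z=1, X=1) weight 1/30
  … 4 more
Group by W:
  weight(W=0) = 4/25
  weight(W=1) = 14/75
Total weight = 4/25 + 14/75 = 26/75
P(W=0 | obs) = 4/25 / 26/75 = 6/13
P(W=1 | obs) = 14/75 / 26/75 = 7/13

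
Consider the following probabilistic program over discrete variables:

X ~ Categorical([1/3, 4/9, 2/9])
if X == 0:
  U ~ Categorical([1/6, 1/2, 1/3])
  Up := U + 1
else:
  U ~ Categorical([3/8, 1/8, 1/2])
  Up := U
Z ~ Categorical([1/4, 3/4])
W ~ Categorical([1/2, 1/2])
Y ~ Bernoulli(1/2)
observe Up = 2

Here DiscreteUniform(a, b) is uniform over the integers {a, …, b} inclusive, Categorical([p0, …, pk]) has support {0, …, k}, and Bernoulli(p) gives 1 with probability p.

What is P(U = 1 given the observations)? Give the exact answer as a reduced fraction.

Enumerate traces; 24 have nonzero weight after conditioning:
  (X=0, U=1, Z=0, W=0, Y=0) weight 1/96
  (X=0, U=1, Z=0, W=0, Y=1) weight 1/96
  (X=0, U=1, Z=0, W=1, Y=0) weight 1/96
  (X=0, U=1, Z=0, W=1, Y=1) weight 1/96
  (X=0, U=1, Z=1, W=0, Y=0) weight 1/32
  (X=0, U=1, Z=1, W=0, Y=1) weight 1/32
  (X=0, U=1, Z=1, W=1, Y=0) weight 1/32
  (X=0, U=1, Z=1, W=1, Y=1) weight 1/32
  (X=1, U=2, Z=0, W=0, Y=0) weight 1/72
  … 15 more
Group by U:
  weight(U=1) = 1/6
  weight(U=2) = 1/3
Total weight = 1/6 + 1/3 = 1/2
P(U=1 | obs) = 1/6 / 1/2 = 1/3
P(U=2 | obs) = 1/3 / 1/2 = 2/3

P(U = 1 | obs) = 1/3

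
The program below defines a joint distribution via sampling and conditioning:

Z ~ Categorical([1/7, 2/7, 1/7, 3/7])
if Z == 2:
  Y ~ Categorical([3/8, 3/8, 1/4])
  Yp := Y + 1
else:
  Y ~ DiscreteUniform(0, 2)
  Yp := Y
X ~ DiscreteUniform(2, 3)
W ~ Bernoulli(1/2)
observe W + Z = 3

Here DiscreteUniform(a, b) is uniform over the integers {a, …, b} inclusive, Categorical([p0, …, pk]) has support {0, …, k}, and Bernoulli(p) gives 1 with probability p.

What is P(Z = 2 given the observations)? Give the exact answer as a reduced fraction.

P(Z = 2 | obs) = 1/4

Enumerate traces; 12 have nonzero weight after conditioning:
  (Z=2, Y=0, X=2, W=1) weight 3/224
  (Z=2, Y=0, X=3, W=1) weight 3/224
  (Z=2, Y=1, X=2, W=1) weight 3/224
  (Z=2, Y=1, X=3, W=1) weight 3/224
  (Z=2, Y=2, X=2, W=1) weight 1/112
  (Z=2, Y=2, X=3, W=1) weight 1/112
  (Z=3, Y=0, X=2, W=0) weight 1/28
  (Z=3, Y=0, X=3, W=0) weight 1/28
  … 4 more
Group by Z:
  weight(Z=2) = 1/14
  weight(Z=3) = 3/14
Total weight = 1/14 + 3/14 = 2/7
P(Z=2 | obs) = 1/14 / 2/7 = 1/4
P(Z=3 | obs) = 3/14 / 2/7 = 3/4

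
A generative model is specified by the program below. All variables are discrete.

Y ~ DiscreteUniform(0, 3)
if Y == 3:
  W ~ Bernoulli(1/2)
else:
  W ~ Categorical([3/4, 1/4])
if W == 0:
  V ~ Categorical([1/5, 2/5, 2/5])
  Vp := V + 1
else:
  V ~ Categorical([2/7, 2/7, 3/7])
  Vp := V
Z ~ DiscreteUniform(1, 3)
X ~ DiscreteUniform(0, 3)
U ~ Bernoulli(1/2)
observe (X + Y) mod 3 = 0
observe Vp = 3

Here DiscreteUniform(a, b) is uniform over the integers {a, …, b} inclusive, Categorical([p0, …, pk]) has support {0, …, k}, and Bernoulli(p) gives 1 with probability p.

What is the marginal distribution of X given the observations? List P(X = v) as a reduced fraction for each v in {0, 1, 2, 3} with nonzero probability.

P(X=0) = 5/16, P(X=1) = 3/16, P(X=2) = 3/16, P(X=3) = 5/16

Enumerate traces; 36 have nonzero weight after conditioning:
  (Y=0, W=0, V=2, Z=1, X=0, U=0) weight 1/320
  (Y=0, W=0, V=2, Z=1, X=0, U=1) weight 1/320
  (Y=0, W=0, V=2, Z=1, X=3, U=0) weight 1/320
  (Y=0, W=0, V=2, Z=1, X=3, U=1) weight 1/320
  (Y=0, W=0, V=2, Z=2, X=0, U=0) weight 1/320
  (Y=0, W=0, V=2, Z=2, X=0, U=1) weight 1/320
  (Y=0, W=0, V=2, Z=2, X=3, U=0) weight 1/320
  (Y=0, W=0, V=2, Z=2, X=3, U=1) weight 1/320
  (Y=1, W=0, V=2, Z=1, X=2, U=0) weight 1/320
  (Y=2, W=0, V=2, Z=1, X=1, U=0) weight 1/320
  … 26 more
Group by X:
  weight(X=0) = 1/32
  weight(X=1) = 3/160
  weight(X=2) = 3/160
  weight(X=3) = 1/32
Total weight = 1/32 + 3/160 + 3/160 + 1/32 = 1/10
P(X=0 | obs) = 1/32 / 1/10 = 5/16
P(X=1 | obs) = 3/160 / 1/10 = 3/16
P(X=2 | obs) = 3/160 / 1/10 = 3/16
P(X=3 | obs) = 1/32 / 1/10 = 5/16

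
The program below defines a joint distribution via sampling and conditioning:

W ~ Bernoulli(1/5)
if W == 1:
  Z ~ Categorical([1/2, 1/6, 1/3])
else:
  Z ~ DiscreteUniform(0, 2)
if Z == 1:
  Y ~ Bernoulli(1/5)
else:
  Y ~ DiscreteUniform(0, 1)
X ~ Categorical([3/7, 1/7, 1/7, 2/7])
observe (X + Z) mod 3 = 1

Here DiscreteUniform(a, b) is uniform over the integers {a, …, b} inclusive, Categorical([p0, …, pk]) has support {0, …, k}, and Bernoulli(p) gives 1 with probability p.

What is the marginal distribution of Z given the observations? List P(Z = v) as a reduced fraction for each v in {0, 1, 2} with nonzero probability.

P(Z=0) = 1/6, P(Z=1) = 15/22, P(Z=2) = 5/33

Enumerate traces; 16 have nonzero weight after conditioning:
  (W=0, Z=0, Y=0, X=1) weight 2/105
  (W=0, Z=0, Y=1, X=1) weight 2/105
  (W=0, Z=1, Y=0, X=0) weight 16/175
  (W=0, Z=1, Y=0, X=3) weight 32/525
  (W=0, Z=1, Y=1, X=0) weight 4/175
  (W=0, Z=1, Y=1, X=3) weight 8/525
  (W=0, Z=2, Y=0, X=2) weight 2/105
  (W=0, Z=2, Y=1, X=2) weight 2/105
  … 8 more
Group by Z:
  weight(Z=0) = 11/210
  weight(Z=1) = 3/14
  weight(Z=2) = 1/21
Total weight = 11/210 + 3/14 + 1/21 = 11/35
P(Z=0 | obs) = 11/210 / 11/35 = 1/6
P(Z=1 | obs) = 3/14 / 11/35 = 15/22
P(Z=2 | obs) = 1/21 / 11/35 = 5/33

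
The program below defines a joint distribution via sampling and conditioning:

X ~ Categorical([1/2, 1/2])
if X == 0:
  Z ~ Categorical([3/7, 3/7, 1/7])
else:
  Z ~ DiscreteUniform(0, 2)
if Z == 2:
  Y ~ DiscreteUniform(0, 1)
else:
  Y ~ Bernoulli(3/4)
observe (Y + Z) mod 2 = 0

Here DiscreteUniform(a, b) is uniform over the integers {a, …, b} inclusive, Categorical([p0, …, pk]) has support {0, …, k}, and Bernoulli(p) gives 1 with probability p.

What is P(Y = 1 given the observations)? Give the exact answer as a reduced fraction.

Enumerate traces; 6 have nonzero weight after conditioning:
  (X=0, Z=0, Y=0) weight 3/56
  (X=0, Z=1, Y=1) weight 9/56
  (X=0, Z=2, Y=0) weight 1/28
  (X=1, Z=0, Y=0) weight 1/24
  (X=1, Z=1, Y=1) weight 1/8
  (X=1, Z=2, Y=0) weight 1/12
Group by Y:
  weight(Y=0) = 3/14
  weight(Y=1) = 2/7
Total weight = 3/14 + 2/7 = 1/2
P(Y=0 | obs) = 3/14 / 1/2 = 3/7
P(Y=1 | obs) = 2/7 / 1/2 = 4/7

P(Y = 1 | obs) = 4/7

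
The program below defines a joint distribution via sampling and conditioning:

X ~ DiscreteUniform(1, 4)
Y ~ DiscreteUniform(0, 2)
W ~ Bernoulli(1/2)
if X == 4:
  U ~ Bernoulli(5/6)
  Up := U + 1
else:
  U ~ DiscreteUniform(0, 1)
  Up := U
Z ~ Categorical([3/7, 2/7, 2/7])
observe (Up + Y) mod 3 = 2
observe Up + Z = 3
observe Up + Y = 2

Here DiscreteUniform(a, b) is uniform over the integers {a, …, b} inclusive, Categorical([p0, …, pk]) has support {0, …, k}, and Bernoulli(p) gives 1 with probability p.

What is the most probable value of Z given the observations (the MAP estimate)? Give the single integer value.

Enumerate traces; 10 have nonzero weight after conditioning:
  (X=1, Y=1, W=0, U=1, Z=2) weight 1/168
  (X=1, Y=1, W=1, U=1, Z=2) weight 1/168
  (X=2, Y=1, W=0, U=1, Z=2) weight 1/168
  (X=2, Y=1, W=1, U=1, Z=2) weight 1/168
  (X=3, Y=1, W=0, U=1, Z=2) weight 1/168
  (X=3, Y=1, W=1, U=1, Z=2) weight 1/168
  (X=4, Y=0, W=0, U=1, Z=1) weight 5/504
  (X=4, Y=0, W=1, U=1, Z=1) weight 5/504
  … 2 more
Group by Z:
  weight(Z=1) = 5/252
  weight(Z=2) = 5/126
Total weight = 5/252 + 5/126 = 5/84
P(Z=1 | obs) = 5/252 / 5/84 = 1/3
P(Z=2 | obs) = 5/126 / 5/84 = 2/3
argmax = 2

argmax_v P(Z = v | obs) = 2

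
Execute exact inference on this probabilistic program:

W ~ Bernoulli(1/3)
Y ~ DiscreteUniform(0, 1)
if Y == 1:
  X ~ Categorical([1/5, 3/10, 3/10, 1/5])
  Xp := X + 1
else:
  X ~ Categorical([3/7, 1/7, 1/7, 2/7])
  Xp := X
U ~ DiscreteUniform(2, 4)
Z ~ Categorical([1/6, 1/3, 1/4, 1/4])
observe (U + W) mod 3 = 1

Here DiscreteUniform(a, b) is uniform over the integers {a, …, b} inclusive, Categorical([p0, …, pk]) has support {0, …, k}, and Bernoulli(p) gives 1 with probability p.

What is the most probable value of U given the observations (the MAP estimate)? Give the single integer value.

Enumerate traces; 64 have nonzero weight after conditioning:
  (W=0, Y=0, X=0, U=4, Z=0) weight 1/126
  (W=0, Y=0, X=0, U=4, Z=1) weight 1/63
  (W=0, Y=0, X=0, U=4, Z=2) weight 1/84
  (W=0, Y=0, X=0, U=4, Z=3) weight 1/84
  (W=0, Y=0, X=1, U=4, Z=0) weight 1/378
  (W=0, Y=0, X=1, U=4, Z=1) weight 1/189
  (W=0, Y=0, X=1, U=4, Z=2) weight 1/252
  (W=0, Y=0, X=1, U=4, Z=3) weight 1/252
  (W=1, Y=0, X=0, U=3, Z=0) weight 1/252
  … 55 more
Group by U:
  weight(U=3) = 1/9
  weight(U=4) = 2/9
Total weight = 1/9 + 2/9 = 1/3
P(U=3 | obs) = 1/9 / 1/3 = 1/3
P(U=4 | obs) = 2/9 / 1/3 = 2/3
argmax = 4

argmax_v P(U = v | obs) = 4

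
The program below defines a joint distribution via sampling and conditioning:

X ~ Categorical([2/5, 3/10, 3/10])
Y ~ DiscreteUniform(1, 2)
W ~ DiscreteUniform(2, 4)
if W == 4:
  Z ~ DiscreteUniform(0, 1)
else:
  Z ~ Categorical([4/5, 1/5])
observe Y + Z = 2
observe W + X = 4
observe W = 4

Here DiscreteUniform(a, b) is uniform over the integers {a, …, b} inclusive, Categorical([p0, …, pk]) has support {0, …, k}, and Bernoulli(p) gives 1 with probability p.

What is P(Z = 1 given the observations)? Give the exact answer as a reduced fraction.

Enumerate traces; 2 have nonzero weight after conditioning:
  (X=0, Y=1, W=4, Z=1) weight 1/30
  (X=0, Y=2, W=4, Z=0) weight 1/30
Group by Z:
  weight(Z=0) = 1/30
  weight(Z=1) = 1/30
Total weight = 1/30 + 1/30 = 1/15
P(Z=0 | obs) = 1/30 / 1/15 = 1/2
P(Z=1 | obs) = 1/30 / 1/15 = 1/2

P(Z = 1 | obs) = 1/2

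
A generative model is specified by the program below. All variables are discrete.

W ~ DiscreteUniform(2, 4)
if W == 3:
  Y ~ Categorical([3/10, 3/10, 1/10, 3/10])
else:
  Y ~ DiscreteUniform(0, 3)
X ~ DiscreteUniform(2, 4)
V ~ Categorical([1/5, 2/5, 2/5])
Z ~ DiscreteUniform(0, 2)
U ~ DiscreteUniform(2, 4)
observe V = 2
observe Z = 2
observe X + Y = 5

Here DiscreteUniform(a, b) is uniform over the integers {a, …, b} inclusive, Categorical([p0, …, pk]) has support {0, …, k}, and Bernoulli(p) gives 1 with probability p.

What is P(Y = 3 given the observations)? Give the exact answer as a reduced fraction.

P(Y = 3 | obs) = 4/11

Enumerate traces; 27 have nonzero weight after conditioning:
  (W=2, Y=1, X=4, V=2, Z=2, U=2) weight 1/810
  (W=2, Y=1, X=4, V=2, Z=2, U=3) weight 1/810
  (W=2, Y=1, X=4, V=2, Z=2, U=4) weight 1/810
  (W=2, Y=2, X=3, V=2, Z=2, U=2) weight 1/810
  (W=2, Y=2, X=3, V=2, Z=2, U=3) weight 1/810
  (W=2, Y=2, X=3, V=2, Z=2, U=4) weight 1/810
  (W=2, Y=3, X=2, V=2, Z=2, U=2) weight 1/810
  (W=2, Y=3, X=2, V=2, Z=2, U=3) weight 1/810
  … 19 more
Group by Y:
  weight(Y=1) = 8/675
  weight(Y=2) = 2/225
  weight(Y=3) = 8/675
Total weight = 8/675 + 2/225 + 8/675 = 22/675
P(Y=1 | obs) = 8/675 / 22/675 = 4/11
P(Y=2 | obs) = 2/225 / 22/675 = 3/11
P(Y=3 | obs) = 8/675 / 22/675 = 4/11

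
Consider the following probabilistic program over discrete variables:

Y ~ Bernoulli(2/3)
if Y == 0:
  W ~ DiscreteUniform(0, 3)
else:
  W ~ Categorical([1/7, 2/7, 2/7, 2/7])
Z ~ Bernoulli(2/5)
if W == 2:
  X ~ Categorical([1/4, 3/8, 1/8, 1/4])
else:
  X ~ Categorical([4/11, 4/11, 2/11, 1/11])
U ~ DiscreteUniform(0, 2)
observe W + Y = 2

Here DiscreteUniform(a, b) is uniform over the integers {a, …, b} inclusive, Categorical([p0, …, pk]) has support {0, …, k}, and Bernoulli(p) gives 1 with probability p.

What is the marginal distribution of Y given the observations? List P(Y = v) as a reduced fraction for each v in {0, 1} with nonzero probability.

P(Y=0) = 7/23, P(Y=1) = 16/23

Enumerate traces; 48 have nonzero weight after conditioning:
  (Y=0, W=2, Z=0, X=0, U=0) weight 1/240
  (Y=0, W=2, Z=0, X=0, U=1) weight 1/240
  (Y=0, W=2, Z=0, X=0, U=2) weight 1/240
  (Y=0, W=2, Z=0, X=1, U=0) weight 1/160
  (Y=0, W=2, Z=0, X=1, U=1) weight 1/160
  (Y=0, W=2, Z=0, X=1, U=2) weight 1/160
  (Y=0, W=2, Z=0, X=2, U=0) weight 1/480
  (Y=0, W=2, Z=0, X=2, U=1) weight 1/480
  (Y=1, W=1, Z=0, X=0, U=0) weight 16/1155
  … 39 more
Group by Y:
  weight(Y=0) = 1/12
  weight(Y=1) = 4/21
Total weight = 1/12 + 4/21 = 23/84
P(Y=0 | obs) = 1/12 / 23/84 = 7/23
P(Y=1 | obs) = 4/21 / 23/84 = 16/23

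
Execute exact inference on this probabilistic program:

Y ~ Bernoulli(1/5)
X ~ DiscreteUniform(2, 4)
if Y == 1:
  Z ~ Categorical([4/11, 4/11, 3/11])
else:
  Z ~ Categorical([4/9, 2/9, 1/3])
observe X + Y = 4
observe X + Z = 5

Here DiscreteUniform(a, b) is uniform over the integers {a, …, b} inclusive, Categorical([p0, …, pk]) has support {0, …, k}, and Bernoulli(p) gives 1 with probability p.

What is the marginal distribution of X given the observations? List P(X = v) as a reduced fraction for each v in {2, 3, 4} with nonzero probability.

Enumerate traces; 2 have nonzero weight after conditioning:
  (Y=0, X=4, Z=1) weight 8/135
  (Y=1, X=3, Z=2) weight 1/55
Group by X:
  weight(X=3) = 1/55
  weight(X=4) = 8/135
Total weight = 1/55 + 8/135 = 23/297
P(X=3 | obs) = 1/55 / 23/297 = 27/115
P(X=4 | obs) = 8/135 / 23/297 = 88/115

P(X=3) = 27/115, P(X=4) = 88/115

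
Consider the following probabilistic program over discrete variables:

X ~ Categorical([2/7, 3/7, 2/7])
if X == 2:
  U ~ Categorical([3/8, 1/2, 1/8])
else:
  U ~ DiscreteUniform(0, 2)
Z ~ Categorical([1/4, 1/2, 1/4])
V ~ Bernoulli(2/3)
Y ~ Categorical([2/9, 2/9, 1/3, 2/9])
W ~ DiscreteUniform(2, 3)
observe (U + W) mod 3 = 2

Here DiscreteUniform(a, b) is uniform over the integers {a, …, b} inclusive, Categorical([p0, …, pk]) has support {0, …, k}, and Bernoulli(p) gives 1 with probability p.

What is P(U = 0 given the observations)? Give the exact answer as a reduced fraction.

P(U = 0 | obs) = 29/52

Enumerate traces; 144 have nonzero weight after conditioning:
  (X=0, U=0, Z=0, V=0, Y=0, W=2) weight 1/1134
  (X=0, U=0, Z=0, V=0, Y=1, W=2) weight 1/1134
  (X=0, U=0, Z=0, V=0, Y=2, W=2) weight 1/756
  (X=0, U=0, Z=0, V=0, Y=3, W=2) weight 1/1134
  (X=0, U=0, Z=0, V=1, Y=0, W=2) weight 1/567
  (X=0, U=0, Z=0, V=1, Y=1, W=2) weight 1/567
  (X=0, U=0, Z=0, V=1, Y=2, W=2) weight 1/378
  (X=0, U=0, Z=0, V=1, Y=3, W=2) weight 1/567
  (X=0, U=2, Z=0, V=0, Y=0, W=3) weight 1/1134
  … 135 more
Group by U:
  weight(U=0) = 29/168
  weight(U=2) = 23/168
Total weight = 29/168 + 23/168 = 13/42
P(U=0 | obs) = 29/168 / 13/42 = 29/52
P(U=2 | obs) = 23/168 / 13/42 = 23/52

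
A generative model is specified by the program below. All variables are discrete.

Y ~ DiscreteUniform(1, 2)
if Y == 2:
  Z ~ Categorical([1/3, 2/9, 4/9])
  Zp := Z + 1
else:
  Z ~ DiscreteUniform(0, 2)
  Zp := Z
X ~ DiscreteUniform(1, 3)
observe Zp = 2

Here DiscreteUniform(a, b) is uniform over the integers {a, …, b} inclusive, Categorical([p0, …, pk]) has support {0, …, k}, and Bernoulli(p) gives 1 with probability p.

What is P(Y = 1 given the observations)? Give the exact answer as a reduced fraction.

Enumerate traces; 6 have nonzero weight after conditioning:
  (Y=1, Z=2, X=1) weight 1/18
  (Y=1, Z=2, X=2) weight 1/18
  (Y=1, Z=2, X=3) weight 1/18
  (Y=2, Z=1, X=1) weight 1/27
  (Y=2, Z=1, X=2) weight 1/27
  (Y=2, Z=1, X=3) weight 1/27
Group by Y:
  weight(Y=1) = 1/6
  weight(Y=2) = 1/9
Total weight = 1/6 + 1/9 = 5/18
P(Y=1 | obs) = 1/6 / 5/18 = 3/5
P(Y=2 | obs) = 1/9 / 5/18 = 2/5

P(Y = 1 | obs) = 3/5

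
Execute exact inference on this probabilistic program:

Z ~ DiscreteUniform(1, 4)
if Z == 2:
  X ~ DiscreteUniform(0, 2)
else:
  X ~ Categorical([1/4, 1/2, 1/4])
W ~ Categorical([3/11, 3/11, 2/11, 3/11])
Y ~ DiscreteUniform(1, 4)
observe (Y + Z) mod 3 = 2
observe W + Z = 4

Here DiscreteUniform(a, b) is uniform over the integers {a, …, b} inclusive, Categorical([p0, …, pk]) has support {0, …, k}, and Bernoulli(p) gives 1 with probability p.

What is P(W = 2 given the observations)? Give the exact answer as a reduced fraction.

P(W = 2 | obs) = 2/17

Enumerate traces; 18 have nonzero weight after conditioning:
  (Z=1, X=0, W=3, Y=1) weight 3/704
  (Z=1, X=0, W=3, Y=4) weight 3/704
  (Z=1, X=1, W=3, Y=1) weight 3/352
  (Z=1, X=1, W=3, Y=4) weight 3/352
  (Z=1, X=2, W=3, Y=1) weight 3/704
  (Z=1, X=2, W=3, Y=4) weight 3/704
  (Z=2, X=0, W=2, Y=3) weight 1/264
  (Z=2, X=1, W=2, Y=3) weight 1/264
  (Z=3, X=0, W=1, Y=2) weight 3/704
  (Z=4, X=0, W=0, Y=1) weight 3/704
  … 8 more
Group by W:
  weight(W=0) = 3/88
  weight(W=1) = 3/176
  weight(W=2) = 1/88
  weight(W=3) = 3/88
Total weight = 3/88 + 3/176 + 1/88 + 3/88 = 17/176
P(W=0 | obs) = 3/88 / 17/176 = 6/17
P(W=1 | obs) = 3/176 / 17/176 = 3/17
P(W=2 | obs) = 1/88 / 17/176 = 2/17
P(W=3 | obs) = 3/88 / 17/176 = 6/17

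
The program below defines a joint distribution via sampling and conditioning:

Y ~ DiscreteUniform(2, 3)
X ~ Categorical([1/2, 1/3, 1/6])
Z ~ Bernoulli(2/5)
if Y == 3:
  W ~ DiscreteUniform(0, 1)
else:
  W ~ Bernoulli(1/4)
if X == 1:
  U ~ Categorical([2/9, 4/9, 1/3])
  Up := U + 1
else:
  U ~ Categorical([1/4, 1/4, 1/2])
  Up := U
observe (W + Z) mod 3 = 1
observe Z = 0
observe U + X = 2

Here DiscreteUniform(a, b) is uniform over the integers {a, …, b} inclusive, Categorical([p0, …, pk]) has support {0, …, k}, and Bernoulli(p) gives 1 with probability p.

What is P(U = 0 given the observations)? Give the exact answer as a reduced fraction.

P(U = 0 | obs) = 9/95

Enumerate traces; 6 have nonzero weight after conditioning:
  (Y=2, X=0, Z=0, W=1, U=2) weight 3/160
  (Y=2, X=1, Z=0, W=1, U=1) weight 1/90
  (Y=2, X=2, Z=0, W=1, U=0) weight 1/320
  (Y=3, X=0, Z=0, W=1, U=2) weight 3/80
  (Y=3, X=1, Z=0, W=1, U=1) weight 1/45
  (Y=3, X=2, Z=0, W=1, U=0) weight 1/160
Group by U:
  weight(U=0) = 3/320
  weight(U=1) = 1/30
  weight(U=2) = 9/160
Total weight = 3/320 + 1/30 + 9/160 = 19/192
P(U=0 | obs) = 3/320 / 19/192 = 9/95
P(U=1 | obs) = 1/30 / 19/192 = 32/95
P(U=2 | obs) = 9/160 / 19/192 = 54/95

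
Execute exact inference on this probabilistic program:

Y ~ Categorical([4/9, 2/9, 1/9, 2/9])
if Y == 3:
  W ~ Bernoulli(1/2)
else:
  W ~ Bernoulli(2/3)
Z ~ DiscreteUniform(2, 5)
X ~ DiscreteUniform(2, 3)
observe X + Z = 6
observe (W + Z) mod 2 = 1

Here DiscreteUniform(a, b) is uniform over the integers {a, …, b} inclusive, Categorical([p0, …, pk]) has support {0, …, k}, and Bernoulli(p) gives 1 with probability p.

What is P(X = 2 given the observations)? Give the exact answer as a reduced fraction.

P(X = 2 | obs) = 17/27

Enumerate traces; 8 have nonzero weight after conditioning:
  (Y=0, W=0, Z=3, X=3) weight 1/54
  (Y=0, W=1, Z=4, X=2) weight 1/27
  (Y=1, W=0, Z=3, X=3) weight 1/108
  (Y=1, W=1, Z=4, X=2) weight 1/54
  (Y=2, W=0, Z=3, X=3) weight 1/216
  (Y=2, W=1, Z=4, X=2) weight 1/108
  (Y=3, W=0, Z=3, X=3) weight 1/72
  (Y=3, W=1, Z=4, X=2) weight 1/72
Group by X:
  weight(X=2) = 17/216
  weight(X=3) = 5/108
Total weight = 17/216 + 5/108 = 1/8
P(X=2 | obs) = 17/216 / 1/8 = 17/27
P(X=3 | obs) = 5/108 / 1/8 = 10/27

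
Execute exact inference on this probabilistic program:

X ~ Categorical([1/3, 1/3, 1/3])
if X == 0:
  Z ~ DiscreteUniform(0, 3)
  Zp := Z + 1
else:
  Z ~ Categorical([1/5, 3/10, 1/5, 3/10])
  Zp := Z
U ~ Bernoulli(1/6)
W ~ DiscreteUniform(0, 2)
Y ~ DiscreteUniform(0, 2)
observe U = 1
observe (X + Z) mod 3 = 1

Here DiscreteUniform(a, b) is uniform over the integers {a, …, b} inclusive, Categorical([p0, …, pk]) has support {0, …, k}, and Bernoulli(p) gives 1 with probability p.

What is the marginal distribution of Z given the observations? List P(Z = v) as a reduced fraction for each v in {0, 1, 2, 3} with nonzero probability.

Enumerate traces; 36 have nonzero weight after conditioning:
  (X=0, Z=1, U=1, W=0, Y=0) weight 1/648
  (X=0, Z=1, U=1, W=0, Y=1) weight 1/648
  (X=0, Z=1, U=1, W=0, Y=2) weight 1/648
  (X=0, Z=1, U=1, W=1, Y=0) weight 1/648
  (X=0, Z=1, U=1, W=1, Y=1) weight 1/648
  (X=0, Z=1, U=1, W=1, Y=2) weight 1/648
  (X=0, Z=1, U=1, W=2, Y=0) weight 1/648
  (X=0, Z=1, U=1, W=2, Y=1) weight 1/648
  (X=1, Z=0, U=1, W=0, Y=0) weight 1/810
  (X=1, Z=3, U=1, W=0, Y=0) weight 1/540
  … 26 more
Group by Z:
  weight(Z=0) = 1/90
  weight(Z=1) = 1/72
  weight(Z=2) = 1/90
  weight(Z=3) = 1/60
Total weight = 1/90 + 1/72 + 1/90 + 1/60 = 19/360
P(Z=0 | obs) = 1/90 / 19/360 = 4/19
P(Z=1 | obs) = 1/72 / 19/360 = 5/19
P(Z=2 | obs) = 1/90 / 19/360 = 4/19
P(Z=3 | obs) = 1/60 / 19/360 = 6/19

P(Z=0) = 4/19, P(Z=1) = 5/19, P(Z=2) = 4/19, P(Z=3) = 6/19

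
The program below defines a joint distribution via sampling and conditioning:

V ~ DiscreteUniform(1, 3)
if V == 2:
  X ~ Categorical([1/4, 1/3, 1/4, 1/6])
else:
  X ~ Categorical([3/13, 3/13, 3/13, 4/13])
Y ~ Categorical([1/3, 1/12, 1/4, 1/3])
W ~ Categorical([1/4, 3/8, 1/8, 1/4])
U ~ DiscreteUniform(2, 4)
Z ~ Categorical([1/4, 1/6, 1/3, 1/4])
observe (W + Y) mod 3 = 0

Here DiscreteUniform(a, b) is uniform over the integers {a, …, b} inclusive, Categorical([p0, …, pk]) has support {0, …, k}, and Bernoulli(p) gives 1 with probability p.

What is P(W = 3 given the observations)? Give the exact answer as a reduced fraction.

P(W = 3 | obs) = 8/21

Enumerate traces; 864 have nonzero weight after conditioning:
  (V=1, X=0, Y=0, W=0, U=2, Z=0) weight 1/1872
  (V=1, X=0, Y=0, W=0, U=2, Z=1) weight 1/2808
  (V=1, X=0, Y=0, W=0, U=2, Z=2) weight 1/1404
  (V=1, X=0, Y=0, W=0, U=2, Z=3) weight 1/1872
  (V=1, X=0, Y=0, W=0, U=3, Z=0) weight 1/1872
  (V=1, X=0, Y=0, W=0, U=3, Z=1) weight 1/2808
  (V=1, X=0, Y=0, W=0, U=3, Z=2) weight 1/1404
  (V=1, X=0, Y=0, W=0, U=3, Z=3) weight 1/1872
  (V=1, X=0, Y=0, W=3, U=2, Z=0) weight 1/1872
  (V=1, X=0, Y=1, W=2, U=2, Z=0) weight 1/14976
  … 854 more
Group by W:
  weight(W=0) = 1/6
  weight(W=1) = 3/32
  weight(W=2) = 1/96
  weight(W=3) = 1/6
Total weight = 1/6 + 3/32 + 1/96 + 1/6 = 7/16
P(W=0 | obs) = 1/6 / 7/16 = 8/21
P(W=1 | obs) = 3/32 / 7/16 = 3/14
P(W=2 | obs) = 1/96 / 7/16 = 1/42
P(W=3 | obs) = 1/6 / 7/16 = 8/21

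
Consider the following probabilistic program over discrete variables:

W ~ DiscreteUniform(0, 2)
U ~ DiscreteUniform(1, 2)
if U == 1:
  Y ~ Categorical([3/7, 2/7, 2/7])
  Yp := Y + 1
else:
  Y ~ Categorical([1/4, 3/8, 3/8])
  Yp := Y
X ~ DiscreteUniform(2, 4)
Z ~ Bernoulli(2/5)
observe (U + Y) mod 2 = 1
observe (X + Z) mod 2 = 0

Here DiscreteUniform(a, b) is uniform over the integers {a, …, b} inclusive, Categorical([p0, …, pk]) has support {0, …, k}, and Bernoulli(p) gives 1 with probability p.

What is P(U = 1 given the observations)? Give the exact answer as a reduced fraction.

P(U = 1 | obs) = 40/61

Enumerate traces; 27 have nonzero weight after conditioning:
  (W=0, U=1, Y=0, X=2, Z=0) weight 1/70
  (W=0, U=1, Y=0, X=3, Z=1) weight 1/105
  (W=0, U=1, Y=0, X=4, Z=0) weight 1/70
  (W=0, U=1, Y=2, X=2, Z=0) weight 1/105
  (W=0, U=1, Y=2, X=3, Z=1) weight 2/315
  (W=0, U=1, Y=2, X=4, Z=0) weight 1/105
  (W=0, U=2, Y=1, X=2, Z=0) weight 1/80
  (W=0, U=2, Y=1, X=3, Z=1) weight 1/120
  … 19 more
Group by U:
  weight(U=1) = 4/21
  weight(U=2) = 1/10
Total weight = 4/21 + 1/10 = 61/210
P(U=1 | obs) = 4/21 / 61/210 = 40/61
P(U=2 | obs) = 1/10 / 61/210 = 21/61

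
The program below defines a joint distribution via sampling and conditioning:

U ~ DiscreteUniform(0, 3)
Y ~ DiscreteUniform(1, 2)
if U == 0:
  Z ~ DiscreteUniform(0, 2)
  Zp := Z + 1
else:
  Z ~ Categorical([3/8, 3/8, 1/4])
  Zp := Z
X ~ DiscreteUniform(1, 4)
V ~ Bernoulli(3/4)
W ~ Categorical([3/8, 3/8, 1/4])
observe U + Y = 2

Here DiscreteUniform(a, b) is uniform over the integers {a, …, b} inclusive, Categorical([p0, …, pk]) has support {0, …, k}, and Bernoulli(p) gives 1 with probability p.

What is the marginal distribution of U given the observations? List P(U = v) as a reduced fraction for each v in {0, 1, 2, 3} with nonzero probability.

P(U=0) = 1/2, P(U=1) = 1/2

Enumerate traces; 144 have nonzero weight after conditioning:
  (U=0, Y=2, Z=0, X=1, V=0, W=0) weight 1/1024
  (U=0, Y=2, Z=0, X=1, V=0, W=1) weight 1/1024
  (U=0, Y=2, Z=0, X=1, V=0, W=2) weight 1/1536
  (U=0, Y=2, Z=0, X=1, V=1, W=0) weight 3/1024
  (U=0, Y=2, Z=0, X=1, V=1, W=1) weight 3/1024
  (U=0, Y=2, Z=0, X=1, V=1, W=2) weight 1/512
  (U=0, Y=2, Z=0, X=2, V=0, W=0) weight 1/1024
  (U=0, Y=2, Z=0, X=2, V=0, W=1) weight 1/1024
  (U=1, Y=1, Z=0, X=1, V=0, W=0) weight 9/8192
  … 135 more
Group by U:
  weight(U=0) = 1/8
  weight(U=1) = 1/8
Total weight = 1/8 + 1/8 = 1/4
P(U=0 | obs) = 1/8 / 1/4 = 1/2
P(U=1 | obs) = 1/8 / 1/4 = 1/2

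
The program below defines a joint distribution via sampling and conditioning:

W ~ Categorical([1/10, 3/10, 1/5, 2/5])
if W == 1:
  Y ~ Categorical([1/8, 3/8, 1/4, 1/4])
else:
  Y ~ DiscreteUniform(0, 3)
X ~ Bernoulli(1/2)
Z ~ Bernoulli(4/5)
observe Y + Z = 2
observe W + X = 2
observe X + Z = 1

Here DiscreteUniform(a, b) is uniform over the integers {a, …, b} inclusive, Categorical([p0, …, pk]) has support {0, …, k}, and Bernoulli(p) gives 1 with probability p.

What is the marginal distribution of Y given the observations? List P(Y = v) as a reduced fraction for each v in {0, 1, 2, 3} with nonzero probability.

Enumerate traces; 2 have nonzero weight after conditioning:
  (W=1, Y=2, X=1, Z=0) weight 3/400
  (W=2, Y=1, X=0, Z=1) weight 1/50
Group by Y:
  weight(Y=1) = 1/50
  weight(Y=2) = 3/400
Total weight = 1/50 + 3/400 = 11/400
P(Y=1 | obs) = 1/50 / 11/400 = 8/11
P(Y=2 | obs) = 3/400 / 11/400 = 3/11

P(Y=1) = 8/11, P(Y=2) = 3/11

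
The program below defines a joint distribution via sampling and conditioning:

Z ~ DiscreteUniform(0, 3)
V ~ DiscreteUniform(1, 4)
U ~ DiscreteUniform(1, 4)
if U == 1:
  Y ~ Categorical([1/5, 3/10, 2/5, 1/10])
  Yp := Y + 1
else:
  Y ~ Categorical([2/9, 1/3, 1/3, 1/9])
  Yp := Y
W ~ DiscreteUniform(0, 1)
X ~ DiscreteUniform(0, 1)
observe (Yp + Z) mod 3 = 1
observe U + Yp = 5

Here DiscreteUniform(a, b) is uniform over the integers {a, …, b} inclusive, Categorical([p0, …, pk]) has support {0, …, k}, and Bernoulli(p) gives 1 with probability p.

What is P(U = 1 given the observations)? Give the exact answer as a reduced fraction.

P(U = 1 | obs) = 9/59

Enumerate traces; 96 have nonzero weight after conditioning:
  (Z=0, V=1, U=1, Y=3, W=0, X=0) weight 1/2560
  (Z=0, V=1, U=1, Y=3, W=0, X=1) weight 1/2560
  (Z=0, V=1, U=1, Y=3, W=1, X=0) weight 1/2560
  (Z=0, V=1, U=1, Y=3, W=1, X=1) weight 1/2560
  (Z=0, V=1, U=4, Y=1, W=0, X=0) weight 1/768
  (Z=0, V=1, U=4, Y=1, W=0, X=1) weight 1/768
  (Z=0, V=1, U=4, Y=1, W=1, X=0) weight 1/768
  (Z=0, V=1, U=4, Y=1, W=1, X=1) weight 1/768
  (Z=1, V=1, U=2, Y=3, W=0, X=0) weight 1/2304
  (Z=2, V=1, U=3, Y=2, W=0, X=0) weight 1/768
  … 86 more
Group by U:
  weight(U=1) = 1/80
  weight(U=2) = 1/144
  weight(U=3) = 1/48
  weight(U=4) = 1/24
Total weight = 1/80 + 1/144 + 1/48 + 1/24 = 59/720
P(U=1 | obs) = 1/80 / 59/720 = 9/59
P(U=2 | obs) = 1/144 / 59/720 = 5/59
P(U=3 | obs) = 1/48 / 59/720 = 15/59
P(U=4 | obs) = 1/24 / 59/720 = 30/59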